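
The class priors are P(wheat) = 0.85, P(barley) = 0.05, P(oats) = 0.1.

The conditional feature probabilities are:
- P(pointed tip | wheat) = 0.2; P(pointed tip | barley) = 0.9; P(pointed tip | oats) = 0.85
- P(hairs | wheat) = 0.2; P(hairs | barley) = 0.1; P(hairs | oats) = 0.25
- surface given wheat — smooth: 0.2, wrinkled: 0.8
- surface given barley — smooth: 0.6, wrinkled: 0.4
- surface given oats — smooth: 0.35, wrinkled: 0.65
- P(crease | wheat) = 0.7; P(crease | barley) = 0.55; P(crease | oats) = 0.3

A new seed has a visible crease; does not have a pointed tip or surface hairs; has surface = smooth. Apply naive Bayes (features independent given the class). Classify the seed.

wheat: 0.85 × (1−0.2) × (1−0.2) × 0.2 × 0.7 = 0.07616
barley: 0.05 × (1−0.9) × (1−0.1) × 0.6 × 0.55 = 0.001485
oats: 0.1 × (1−0.85) × (1−0.25) × 0.35 × 0.3 = 0.00118125
Highest score → wheat.

wheat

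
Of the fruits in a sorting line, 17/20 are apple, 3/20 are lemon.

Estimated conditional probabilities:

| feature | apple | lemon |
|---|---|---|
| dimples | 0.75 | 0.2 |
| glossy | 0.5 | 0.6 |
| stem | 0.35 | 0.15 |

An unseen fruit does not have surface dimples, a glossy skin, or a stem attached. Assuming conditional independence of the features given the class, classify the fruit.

apple

apple: 0.85 × (1−0.75) × (1−0.5) × (1−0.35) = 0.0690625
lemon: 0.15 × (1−0.2) × (1−0.6) × (1−0.15) = 0.0408
Highest score → apple.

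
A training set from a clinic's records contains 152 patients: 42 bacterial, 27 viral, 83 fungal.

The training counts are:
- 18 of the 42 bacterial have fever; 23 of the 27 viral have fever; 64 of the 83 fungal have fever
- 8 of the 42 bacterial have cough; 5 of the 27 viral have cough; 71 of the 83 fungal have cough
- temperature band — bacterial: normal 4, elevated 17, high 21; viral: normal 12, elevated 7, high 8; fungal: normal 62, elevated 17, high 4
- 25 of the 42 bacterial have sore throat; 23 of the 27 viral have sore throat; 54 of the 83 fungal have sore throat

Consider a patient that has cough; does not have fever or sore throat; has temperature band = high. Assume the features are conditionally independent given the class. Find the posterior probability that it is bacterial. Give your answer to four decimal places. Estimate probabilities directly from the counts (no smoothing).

0.7513

bacterial: (42/152) × (24/42) × (8/42) × (21/42) × (17/42) ≈ 0.00608665
viral: (27/152) × (4/27) × (5/27) × (8/27) × (4/27) ≈ 0.000213917
fungal: (83/152) × (19/83) × (71/83) × (4/83) × (29/83) ≈ 0.0018005
P(bacterial | x) = 0.00608665 / 0.008101067 ≈ 0.7513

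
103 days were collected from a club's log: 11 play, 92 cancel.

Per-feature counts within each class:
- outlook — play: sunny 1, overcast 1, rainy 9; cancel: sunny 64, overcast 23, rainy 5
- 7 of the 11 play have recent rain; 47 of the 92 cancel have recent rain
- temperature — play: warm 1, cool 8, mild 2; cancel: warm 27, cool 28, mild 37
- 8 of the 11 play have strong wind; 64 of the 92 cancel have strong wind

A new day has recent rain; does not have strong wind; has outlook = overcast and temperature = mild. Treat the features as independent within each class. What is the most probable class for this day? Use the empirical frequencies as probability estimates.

play: (11/103) × (1/11) × (7/11) × (2/11) × (3/11) ≈ 0.000306361
cancel: (92/103) × (23/92) × (47/92) × (37/92) × (28/92) ≈ 0.0139632
Highest score → cancel.

cancel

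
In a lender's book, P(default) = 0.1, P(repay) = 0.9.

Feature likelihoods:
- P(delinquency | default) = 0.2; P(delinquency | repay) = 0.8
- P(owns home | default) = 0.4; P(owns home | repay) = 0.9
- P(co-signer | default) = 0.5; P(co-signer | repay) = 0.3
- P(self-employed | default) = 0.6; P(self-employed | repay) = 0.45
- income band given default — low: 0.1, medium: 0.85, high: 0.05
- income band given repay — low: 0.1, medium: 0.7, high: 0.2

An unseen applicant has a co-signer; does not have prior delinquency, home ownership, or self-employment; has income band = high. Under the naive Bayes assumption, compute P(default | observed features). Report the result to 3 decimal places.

default: 0.1 × (1−0.2) × (1−0.4) × 0.5 × (1−0.6) × 0.05 = 0.00048
repay: 0.9 × (1−0.8) × (1−0.9) × 0.3 × (1−0.45) × 0.2 = 0.000594
P(default | x) = 0.00048 / 0.001074 ≈ 0.447

0.447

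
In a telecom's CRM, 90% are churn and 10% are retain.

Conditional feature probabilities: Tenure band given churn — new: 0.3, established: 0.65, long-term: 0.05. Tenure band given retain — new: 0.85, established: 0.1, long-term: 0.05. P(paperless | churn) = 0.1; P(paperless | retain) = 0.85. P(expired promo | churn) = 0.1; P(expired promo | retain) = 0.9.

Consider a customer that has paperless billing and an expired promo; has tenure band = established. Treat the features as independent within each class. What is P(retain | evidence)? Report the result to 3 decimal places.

0.567

churn: 0.9 × 0.65 × 0.1 × 0.1 = 0.00585
retain: 0.1 × 0.1 × 0.85 × 0.9 = 0.00765
P(retain | x) = 0.00765 / 0.0135 ≈ 0.567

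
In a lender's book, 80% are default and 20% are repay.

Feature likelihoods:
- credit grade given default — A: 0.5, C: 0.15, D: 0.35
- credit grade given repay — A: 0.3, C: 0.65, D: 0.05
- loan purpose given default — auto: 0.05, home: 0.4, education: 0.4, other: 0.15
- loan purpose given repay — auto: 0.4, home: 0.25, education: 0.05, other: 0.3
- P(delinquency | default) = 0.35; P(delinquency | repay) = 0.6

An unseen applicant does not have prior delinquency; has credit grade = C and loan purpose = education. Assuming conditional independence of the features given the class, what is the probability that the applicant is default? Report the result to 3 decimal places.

default: 0.8 × 0.15 × 0.4 × (1−0.35) = 0.0312
repay: 0.2 × 0.65 × 0.05 × (1−0.6) = 0.0026
P(default | x) = 0.0312 / 0.0338 ≈ 0.923

0.923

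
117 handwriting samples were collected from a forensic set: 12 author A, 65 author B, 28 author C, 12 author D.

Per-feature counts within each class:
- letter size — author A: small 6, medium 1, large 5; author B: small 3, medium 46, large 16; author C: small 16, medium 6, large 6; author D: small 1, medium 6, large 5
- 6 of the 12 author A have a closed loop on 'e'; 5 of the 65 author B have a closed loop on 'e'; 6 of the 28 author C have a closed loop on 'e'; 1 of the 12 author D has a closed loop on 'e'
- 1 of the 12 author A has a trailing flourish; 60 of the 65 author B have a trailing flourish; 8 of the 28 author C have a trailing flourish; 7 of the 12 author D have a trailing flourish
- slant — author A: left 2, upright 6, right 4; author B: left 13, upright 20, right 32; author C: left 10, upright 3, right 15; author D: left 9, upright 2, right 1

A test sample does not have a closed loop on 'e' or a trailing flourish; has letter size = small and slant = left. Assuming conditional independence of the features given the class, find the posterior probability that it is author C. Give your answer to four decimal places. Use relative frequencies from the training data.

0.8029

author A: (12/117) × (6/12) × (6/12) × (11/12) × (2/12) ≈ 0.00391738
author B: (65/117) × (3/65) × (60/65) × (5/65) × (13/65) ≈ 0.000364133
author C: (28/117) × (16/28) × (22/28) × (20/28) × (10/28) ≈ 0.0274102
author D: (12/117) × (1/12) × (11/12) × (5/12) × (9/12) ≈ 0.00244836
P(author C | x) = 0.0274102 / 0.034140073 ≈ 0.8029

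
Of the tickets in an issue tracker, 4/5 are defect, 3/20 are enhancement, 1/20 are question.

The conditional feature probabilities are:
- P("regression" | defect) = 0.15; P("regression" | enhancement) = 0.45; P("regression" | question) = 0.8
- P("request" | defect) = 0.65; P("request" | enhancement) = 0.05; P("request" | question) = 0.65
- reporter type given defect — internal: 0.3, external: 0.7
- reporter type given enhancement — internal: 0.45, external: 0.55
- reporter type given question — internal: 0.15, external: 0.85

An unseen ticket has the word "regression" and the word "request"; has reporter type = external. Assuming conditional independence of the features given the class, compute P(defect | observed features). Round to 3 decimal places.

0.695

defect: 0.8 × 0.15 × 0.65 × 0.7 = 0.0546
enhancement: 0.15 × 0.45 × 0.05 × 0.55 = 0.00185625
question: 0.05 × 0.8 × 0.65 × 0.85 = 0.0221
P(defect | x) = 0.0546 / 0.07855625 ≈ 0.695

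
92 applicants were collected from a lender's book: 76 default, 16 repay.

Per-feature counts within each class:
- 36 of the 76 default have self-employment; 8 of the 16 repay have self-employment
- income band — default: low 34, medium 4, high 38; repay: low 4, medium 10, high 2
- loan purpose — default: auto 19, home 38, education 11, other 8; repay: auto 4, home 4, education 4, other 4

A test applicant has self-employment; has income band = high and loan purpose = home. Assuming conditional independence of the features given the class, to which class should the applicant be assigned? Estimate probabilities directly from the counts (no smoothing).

default

default: (76/92) × (36/76) × (38/76) × (38/76) ≈ 0.0978261
repay: (16/92) × (8/16) × (2/16) × (4/16) ≈ 0.00271739
Highest score → default.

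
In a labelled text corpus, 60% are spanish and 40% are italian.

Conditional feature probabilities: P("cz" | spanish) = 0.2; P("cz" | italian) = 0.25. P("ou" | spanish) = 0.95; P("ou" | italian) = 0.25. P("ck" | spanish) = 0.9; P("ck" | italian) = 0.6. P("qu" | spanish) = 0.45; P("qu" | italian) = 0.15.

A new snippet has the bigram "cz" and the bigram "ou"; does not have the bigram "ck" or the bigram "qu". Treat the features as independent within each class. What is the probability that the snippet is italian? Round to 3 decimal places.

spanish: 0.6 × 0.2 × 0.95 × (1−0.9) × (1−0.45) = 0.00627
italian: 0.4 × 0.25 × 0.25 × (1−0.6) × (1−0.15) = 0.0085
P(italian | x) = 0.0085 / 0.01477 ≈ 0.575

0.575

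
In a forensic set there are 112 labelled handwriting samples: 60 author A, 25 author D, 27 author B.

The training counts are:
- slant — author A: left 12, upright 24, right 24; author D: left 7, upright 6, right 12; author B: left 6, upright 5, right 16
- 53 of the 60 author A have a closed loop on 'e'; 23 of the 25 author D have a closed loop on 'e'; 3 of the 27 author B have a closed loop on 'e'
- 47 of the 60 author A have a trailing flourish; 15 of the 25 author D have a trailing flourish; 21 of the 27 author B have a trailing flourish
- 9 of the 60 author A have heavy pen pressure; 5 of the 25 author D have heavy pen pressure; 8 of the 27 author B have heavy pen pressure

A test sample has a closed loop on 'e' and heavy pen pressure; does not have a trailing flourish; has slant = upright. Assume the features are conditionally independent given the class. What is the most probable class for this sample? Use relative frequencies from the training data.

author A: (60/112) × (24/60) × (53/60) × (13/60) × (9/60) ≈ 0.00615179
author D: (25/112) × (6/25) × (23/25) × (10/25) × (5/25) ≈ 0.00394286
author B: (27/112) × (5/27) × (3/27) × (6/27) × (8/27) ≈ 0.000326605
Highest score → author A.

author A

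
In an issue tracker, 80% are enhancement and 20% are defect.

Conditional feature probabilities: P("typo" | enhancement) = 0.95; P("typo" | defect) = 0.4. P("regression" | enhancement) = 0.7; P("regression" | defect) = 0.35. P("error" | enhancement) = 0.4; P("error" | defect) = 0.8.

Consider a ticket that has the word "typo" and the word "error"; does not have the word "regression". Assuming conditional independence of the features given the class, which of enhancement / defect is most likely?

enhancement

enhancement: 0.8 × 0.95 × (1−0.7) × 0.4 = 0.0912
defect: 0.2 × 0.4 × (1−0.35) × 0.8 = 0.0416
Highest score → enhancement.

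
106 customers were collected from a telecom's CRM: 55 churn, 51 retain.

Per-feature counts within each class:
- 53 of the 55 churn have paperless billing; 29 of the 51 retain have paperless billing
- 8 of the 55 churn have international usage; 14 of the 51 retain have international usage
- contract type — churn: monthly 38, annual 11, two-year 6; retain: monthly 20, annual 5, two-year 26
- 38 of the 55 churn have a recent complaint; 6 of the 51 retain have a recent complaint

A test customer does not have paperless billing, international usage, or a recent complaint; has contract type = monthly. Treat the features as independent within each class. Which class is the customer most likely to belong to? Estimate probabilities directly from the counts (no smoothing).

churn: (55/106) × (2/55) × (47/55) × (38/55) × (17/55) ≈ 0.00344323
retain: (51/106) × (22/51) × (37/51) × (20/51) × (45/51) ≈ 0.0521015
Highest score → retain.

retain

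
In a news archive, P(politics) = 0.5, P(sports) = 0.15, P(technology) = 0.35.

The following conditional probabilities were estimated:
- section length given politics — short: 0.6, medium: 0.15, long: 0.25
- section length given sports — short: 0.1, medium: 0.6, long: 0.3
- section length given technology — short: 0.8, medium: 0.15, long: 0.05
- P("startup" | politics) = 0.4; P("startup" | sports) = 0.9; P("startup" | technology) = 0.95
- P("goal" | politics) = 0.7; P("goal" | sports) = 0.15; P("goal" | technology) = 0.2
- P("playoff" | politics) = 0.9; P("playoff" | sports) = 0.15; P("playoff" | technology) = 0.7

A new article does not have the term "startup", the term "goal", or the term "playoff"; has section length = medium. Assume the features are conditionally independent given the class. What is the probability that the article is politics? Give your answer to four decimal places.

politics: 0.5 × 0.15 × (1−0.4) × (1−0.7) × (1−0.9) = 0.00135
sports: 0.15 × 0.6 × (1−0.9) × (1−0.15) × (1−0.15) = 0.0065025
technology: 0.35 × 0.15 × (1−0.95) × (1−0.2) × (1−0.7) = 0.00063
P(politics | x) = 0.00135 / 0.0084825 ≈ 0.1592

0.1592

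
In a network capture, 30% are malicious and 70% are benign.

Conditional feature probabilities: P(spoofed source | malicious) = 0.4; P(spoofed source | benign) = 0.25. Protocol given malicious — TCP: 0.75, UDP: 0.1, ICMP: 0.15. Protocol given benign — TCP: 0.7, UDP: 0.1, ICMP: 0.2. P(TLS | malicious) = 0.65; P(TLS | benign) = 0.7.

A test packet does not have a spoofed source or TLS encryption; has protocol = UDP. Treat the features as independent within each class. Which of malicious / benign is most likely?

malicious: 0.3 × (1−0.4) × 0.1 × (1−0.65) = 0.0063
benign: 0.7 × (1−0.25) × 0.1 × (1−0.7) = 0.01575
Highest score → benign.

benign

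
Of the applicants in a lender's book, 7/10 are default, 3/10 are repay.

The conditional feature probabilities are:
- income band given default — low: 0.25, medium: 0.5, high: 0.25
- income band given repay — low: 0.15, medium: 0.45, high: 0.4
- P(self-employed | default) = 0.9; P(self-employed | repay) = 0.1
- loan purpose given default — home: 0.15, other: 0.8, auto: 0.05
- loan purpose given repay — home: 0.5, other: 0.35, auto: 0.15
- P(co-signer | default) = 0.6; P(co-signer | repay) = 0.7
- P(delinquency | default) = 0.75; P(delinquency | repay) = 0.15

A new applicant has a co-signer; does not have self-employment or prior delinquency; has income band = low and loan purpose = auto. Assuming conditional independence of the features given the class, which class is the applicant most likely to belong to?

repay

default: 0.7 × 0.25 × (1−0.9) × 0.05 × 0.6 × (1−0.75) = 0.00013125
repay: 0.3 × 0.15 × (1−0.1) × 0.15 × 0.7 × (1−0.15) = 0.003614625
Highest score → repay.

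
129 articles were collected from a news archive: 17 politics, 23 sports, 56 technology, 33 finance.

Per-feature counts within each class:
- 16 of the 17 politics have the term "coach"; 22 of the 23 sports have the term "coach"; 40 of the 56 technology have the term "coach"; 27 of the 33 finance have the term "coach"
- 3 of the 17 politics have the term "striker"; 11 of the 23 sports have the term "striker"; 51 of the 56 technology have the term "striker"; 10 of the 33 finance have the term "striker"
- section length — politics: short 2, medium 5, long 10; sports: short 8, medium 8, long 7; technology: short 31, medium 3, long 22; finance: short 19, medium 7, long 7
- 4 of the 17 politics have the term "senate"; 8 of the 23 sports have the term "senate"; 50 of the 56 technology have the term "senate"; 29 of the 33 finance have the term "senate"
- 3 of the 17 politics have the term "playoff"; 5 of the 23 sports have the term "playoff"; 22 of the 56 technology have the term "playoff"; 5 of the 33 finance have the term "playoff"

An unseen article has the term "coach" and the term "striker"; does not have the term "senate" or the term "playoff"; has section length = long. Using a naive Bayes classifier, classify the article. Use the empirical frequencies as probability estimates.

politics: (17/129) × (16/17) × (3/17) × (10/17) × (13/17) × (14/17) ≈ 0.00810825
sports: (23/129) × (22/23) × (11/23) × (7/23) × (15/23) × (18/23) ≈ 0.01267
technology: (56/129) × (40/56) × (51/56) × (22/56) × (6/56) × (34/56) ≈ 0.00721674
finance: (33/129) × (27/33) × (10/33) × (7/33) × (4/33) × (28/33) ≈ 0.00138368
Highest score → sports.

sports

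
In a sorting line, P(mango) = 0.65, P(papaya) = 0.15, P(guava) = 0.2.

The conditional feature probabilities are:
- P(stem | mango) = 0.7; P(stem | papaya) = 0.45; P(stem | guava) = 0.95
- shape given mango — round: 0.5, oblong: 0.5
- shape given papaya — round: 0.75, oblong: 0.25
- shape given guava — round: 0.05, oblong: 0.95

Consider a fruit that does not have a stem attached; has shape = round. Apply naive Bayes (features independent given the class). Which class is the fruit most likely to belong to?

mango: 0.65 × (1−0.7) × 0.5 = 0.0975
papaya: 0.15 × (1−0.45) × 0.75 = 0.061875
guava: 0.2 × (1−0.95) × 0.05 = 0.0005
Highest score → mango.

mango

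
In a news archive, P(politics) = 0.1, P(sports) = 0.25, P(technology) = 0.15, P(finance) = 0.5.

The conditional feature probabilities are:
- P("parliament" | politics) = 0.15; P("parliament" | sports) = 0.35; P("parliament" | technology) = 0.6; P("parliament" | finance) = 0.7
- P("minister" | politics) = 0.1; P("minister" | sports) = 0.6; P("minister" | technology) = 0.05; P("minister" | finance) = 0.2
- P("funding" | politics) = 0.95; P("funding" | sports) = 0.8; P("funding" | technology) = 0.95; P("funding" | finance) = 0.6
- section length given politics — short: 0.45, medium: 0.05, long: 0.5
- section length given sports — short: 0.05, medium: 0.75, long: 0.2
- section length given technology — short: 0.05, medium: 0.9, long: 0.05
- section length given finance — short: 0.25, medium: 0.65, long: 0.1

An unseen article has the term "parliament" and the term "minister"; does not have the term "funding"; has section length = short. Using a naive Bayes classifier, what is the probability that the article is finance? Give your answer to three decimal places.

0.925

politics: 0.1 × 0.15 × 0.1 × (1−0.95) × 0.45 = 0.00003375
sports: 0.25 × 0.35 × 0.6 × (1−0.8) × 0.05 = 0.000525
technology: 0.15 × 0.6 × 0.05 × (1−0.95) × 0.05 = 0.00001125
finance: 0.5 × 0.7 × 0.2 × (1−0.6) × 0.25 = 0.007
P(finance | x) = 0.007 / 0.00757 ≈ 0.925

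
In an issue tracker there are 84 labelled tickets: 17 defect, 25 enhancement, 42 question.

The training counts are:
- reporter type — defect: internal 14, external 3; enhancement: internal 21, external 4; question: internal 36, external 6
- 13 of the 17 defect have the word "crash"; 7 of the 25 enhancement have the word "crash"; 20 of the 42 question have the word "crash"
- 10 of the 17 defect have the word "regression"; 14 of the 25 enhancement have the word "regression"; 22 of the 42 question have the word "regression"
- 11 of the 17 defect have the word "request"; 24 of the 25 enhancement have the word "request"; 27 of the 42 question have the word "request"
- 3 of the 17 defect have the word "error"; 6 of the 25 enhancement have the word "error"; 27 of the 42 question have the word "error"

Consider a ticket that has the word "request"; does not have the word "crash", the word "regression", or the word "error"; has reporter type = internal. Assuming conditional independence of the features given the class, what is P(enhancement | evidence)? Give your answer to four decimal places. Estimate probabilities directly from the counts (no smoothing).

0.6355

defect: (17/84) × (14/17) × (4/17) × (7/17) × (11/17) × (14/17) ≈ 0.00860462
enhancement: (25/84) × (21/25) × (18/25) × (11/25) × (24/25) × (19/25) = 0.05778432
question: (42/84) × (36/42) × (22/42) × (20/42) × (27/42) × (15/42) ≈ 0.0245433
P(enhancement | x) = 0.05778432 / 0.09093224 ≈ 0.6355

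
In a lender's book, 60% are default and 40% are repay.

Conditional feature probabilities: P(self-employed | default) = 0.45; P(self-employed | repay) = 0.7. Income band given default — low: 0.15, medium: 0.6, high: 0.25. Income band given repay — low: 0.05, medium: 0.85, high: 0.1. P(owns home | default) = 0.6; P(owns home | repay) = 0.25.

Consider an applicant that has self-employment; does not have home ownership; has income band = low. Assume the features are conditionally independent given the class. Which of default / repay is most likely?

default

default: 0.6 × 0.45 × 0.15 × (1−0.6) = 0.0162
repay: 0.4 × 0.7 × 0.05 × (1−0.25) = 0.0105
Highest score → default.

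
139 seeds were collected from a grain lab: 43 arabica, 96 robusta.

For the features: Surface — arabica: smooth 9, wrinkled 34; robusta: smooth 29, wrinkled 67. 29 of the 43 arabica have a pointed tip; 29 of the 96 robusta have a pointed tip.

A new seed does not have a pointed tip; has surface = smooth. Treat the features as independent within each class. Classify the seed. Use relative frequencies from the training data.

robusta

arabica: (43/139) × (9/43) × (14/43) ≈ 0.0210808
robusta: (96/139) × (29/96) × (67/96) ≈ 0.145609
Highest score → robusta.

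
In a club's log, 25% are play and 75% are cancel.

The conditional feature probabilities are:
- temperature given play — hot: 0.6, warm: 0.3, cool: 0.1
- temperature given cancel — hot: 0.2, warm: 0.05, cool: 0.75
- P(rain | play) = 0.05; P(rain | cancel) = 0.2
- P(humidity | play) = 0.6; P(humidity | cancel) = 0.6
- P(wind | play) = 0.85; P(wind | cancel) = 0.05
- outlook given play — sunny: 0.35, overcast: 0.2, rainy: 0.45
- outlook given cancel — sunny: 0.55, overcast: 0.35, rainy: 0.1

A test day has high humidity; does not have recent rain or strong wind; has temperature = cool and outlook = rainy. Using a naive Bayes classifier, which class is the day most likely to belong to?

play: 0.25 × 0.1 × (1−0.05) × 0.6 × (1−0.85) × 0.45 = 0.000961875
cancel: 0.75 × 0.75 × (1−0.2) × 0.6 × (1−0.05) × 0.1 = 0.02565
Highest score → cancel.

cancel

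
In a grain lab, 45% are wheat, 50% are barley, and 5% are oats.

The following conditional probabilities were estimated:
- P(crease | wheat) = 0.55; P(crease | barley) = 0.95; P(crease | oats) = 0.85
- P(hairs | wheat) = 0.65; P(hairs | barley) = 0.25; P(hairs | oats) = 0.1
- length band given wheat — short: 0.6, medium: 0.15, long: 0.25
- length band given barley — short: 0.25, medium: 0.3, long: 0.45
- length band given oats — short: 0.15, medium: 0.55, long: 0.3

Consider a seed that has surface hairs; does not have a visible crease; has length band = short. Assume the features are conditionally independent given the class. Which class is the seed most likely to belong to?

wheat: 0.45 × (1−0.55) × 0.65 × 0.6 = 0.078975
barley: 0.5 × (1−0.95) × 0.25 × 0.25 = 0.0015625
oats: 0.05 × (1−0.85) × 0.1 × 0.15 = 0.0001125
Highest score → wheat.

wheat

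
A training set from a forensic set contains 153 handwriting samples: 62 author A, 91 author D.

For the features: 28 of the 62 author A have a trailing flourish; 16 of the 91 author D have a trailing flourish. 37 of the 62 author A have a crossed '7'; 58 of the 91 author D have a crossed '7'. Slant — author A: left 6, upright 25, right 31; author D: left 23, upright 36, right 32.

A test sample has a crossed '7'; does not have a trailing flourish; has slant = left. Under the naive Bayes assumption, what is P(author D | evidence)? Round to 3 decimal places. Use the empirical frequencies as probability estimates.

author A: (62/153) × (34/62) × (37/62) × (6/62) ≈ 0.0128339
author D: (91/153) × (75/91) × (58/91) × (23/91) ≈ 0.0789665
P(author D | x) = 0.0789665 / 0.0918004 ≈ 0.860

0.860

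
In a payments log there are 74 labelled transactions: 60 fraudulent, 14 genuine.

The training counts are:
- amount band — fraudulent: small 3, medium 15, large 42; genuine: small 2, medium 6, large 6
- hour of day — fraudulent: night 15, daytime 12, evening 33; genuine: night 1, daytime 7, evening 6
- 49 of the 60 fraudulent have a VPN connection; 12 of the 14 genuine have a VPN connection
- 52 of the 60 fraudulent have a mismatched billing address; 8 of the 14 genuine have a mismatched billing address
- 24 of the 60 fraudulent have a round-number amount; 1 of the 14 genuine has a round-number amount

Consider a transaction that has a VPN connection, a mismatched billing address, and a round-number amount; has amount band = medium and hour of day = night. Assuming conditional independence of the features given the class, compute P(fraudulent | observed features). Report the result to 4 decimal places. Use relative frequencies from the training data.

fraudulent: (60/74) × (15/60) × (15/60) × (49/60) × (52/60) × (24/60) ≈ 0.0143468
genuine: (14/74) × (6/14) × (1/14) × (12/14) × (8/14) × (1/14) ≈ 0.000202618
P(fraudulent | x) = 0.0143468 / 0.014549418 ≈ 0.9861

0.9861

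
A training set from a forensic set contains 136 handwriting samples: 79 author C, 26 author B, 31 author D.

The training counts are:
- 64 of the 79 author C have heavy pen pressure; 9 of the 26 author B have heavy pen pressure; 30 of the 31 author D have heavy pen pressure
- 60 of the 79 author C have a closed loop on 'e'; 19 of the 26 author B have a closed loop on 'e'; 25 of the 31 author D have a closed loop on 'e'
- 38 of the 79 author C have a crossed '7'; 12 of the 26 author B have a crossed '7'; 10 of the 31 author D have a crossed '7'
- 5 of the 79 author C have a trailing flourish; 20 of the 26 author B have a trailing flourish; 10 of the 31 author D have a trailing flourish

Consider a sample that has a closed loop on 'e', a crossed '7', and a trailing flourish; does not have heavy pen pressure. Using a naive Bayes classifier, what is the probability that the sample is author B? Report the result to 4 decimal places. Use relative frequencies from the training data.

author C: (79/136) × (15/79) × (60/79) × (38/79) × (5/79) ≈ 0.00255021
author B: (26/136) × (17/26) × (19/26) × (12/26) × (20/26) ≈ 0.0324306
author D: (31/136) × (1/31) × (25/31) × (10/31) × (10/31) ≈ 0.000617044
P(author B | x) = 0.0324306 / 0.035597854 ≈ 0.9110

0.9110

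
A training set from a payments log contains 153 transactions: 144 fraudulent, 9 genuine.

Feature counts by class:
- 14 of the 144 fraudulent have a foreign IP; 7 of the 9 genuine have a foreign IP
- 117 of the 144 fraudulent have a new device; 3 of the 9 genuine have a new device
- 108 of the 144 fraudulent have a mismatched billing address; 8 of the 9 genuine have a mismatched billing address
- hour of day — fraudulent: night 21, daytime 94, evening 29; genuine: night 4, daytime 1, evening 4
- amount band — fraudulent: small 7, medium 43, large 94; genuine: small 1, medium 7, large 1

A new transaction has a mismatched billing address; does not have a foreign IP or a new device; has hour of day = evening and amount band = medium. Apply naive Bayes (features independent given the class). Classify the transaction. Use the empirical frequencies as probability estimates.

fraudulent

fraudulent: (144/153) × (130/144) × (27/144) × (108/144) × (29/144) × (43/144) ≈ 0.00718548
genuine: (9/153) × (2/9) × (6/9) × (8/9) × (4/9) × (7/9) ≈ 0.00267774
Highest score → fraudulent.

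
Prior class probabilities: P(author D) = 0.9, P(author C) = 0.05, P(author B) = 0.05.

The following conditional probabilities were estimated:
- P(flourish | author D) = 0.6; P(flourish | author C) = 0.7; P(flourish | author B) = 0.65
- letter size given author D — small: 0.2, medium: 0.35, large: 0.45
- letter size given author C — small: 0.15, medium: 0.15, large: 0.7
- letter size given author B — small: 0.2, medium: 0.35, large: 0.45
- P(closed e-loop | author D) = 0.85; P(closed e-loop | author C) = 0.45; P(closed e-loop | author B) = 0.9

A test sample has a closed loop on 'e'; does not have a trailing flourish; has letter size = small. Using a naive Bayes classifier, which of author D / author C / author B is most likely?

author D

author D: 0.9 × (1−0.6) × 0.2 × 0.85 = 0.0612
author C: 0.05 × (1−0.7) × 0.15 × 0.45 = 0.0010125
author B: 0.05 × (1−0.65) × 0.2 × 0.9 = 0.00315
Highest score → author D.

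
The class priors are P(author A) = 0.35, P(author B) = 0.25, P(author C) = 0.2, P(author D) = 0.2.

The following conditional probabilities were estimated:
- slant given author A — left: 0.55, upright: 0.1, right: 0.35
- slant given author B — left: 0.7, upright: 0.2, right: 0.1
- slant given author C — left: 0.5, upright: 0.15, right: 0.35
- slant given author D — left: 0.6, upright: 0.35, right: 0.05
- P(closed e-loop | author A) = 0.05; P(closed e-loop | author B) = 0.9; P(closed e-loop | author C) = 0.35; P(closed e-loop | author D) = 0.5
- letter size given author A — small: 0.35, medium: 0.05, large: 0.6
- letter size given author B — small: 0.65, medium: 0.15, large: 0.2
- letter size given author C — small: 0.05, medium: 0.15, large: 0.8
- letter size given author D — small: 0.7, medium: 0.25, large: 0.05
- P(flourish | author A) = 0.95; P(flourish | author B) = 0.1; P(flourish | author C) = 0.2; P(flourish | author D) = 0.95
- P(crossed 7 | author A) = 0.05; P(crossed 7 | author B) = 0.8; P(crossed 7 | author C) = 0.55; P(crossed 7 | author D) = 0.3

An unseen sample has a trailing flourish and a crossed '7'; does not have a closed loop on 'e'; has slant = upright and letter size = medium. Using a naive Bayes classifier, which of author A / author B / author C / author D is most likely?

author D

author A: 0.35 × 0.1 × (1−0.05) × 0.05 × 0.95 × 0.05 = 0.00007896875
author B: 0.25 × 0.2 × (1−0.9) × 0.15 × 0.1 × 0.8 = 0.00006
author C: 0.2 × 0.15 × (1−0.35) × 0.15 × 0.2 × 0.55 = 0.00032175
author D: 0.2 × 0.35 × (1−0.5) × 0.25 × 0.95 × 0.3 = 0.00249375
Highest score → author D.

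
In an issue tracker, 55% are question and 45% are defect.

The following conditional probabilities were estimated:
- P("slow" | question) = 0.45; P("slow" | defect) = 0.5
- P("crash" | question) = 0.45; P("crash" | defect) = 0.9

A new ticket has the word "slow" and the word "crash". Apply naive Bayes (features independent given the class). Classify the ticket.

defect

question: 0.55 × 0.45 × 0.45 = 0.111375
defect: 0.45 × 0.5 × 0.9 = 0.2025
Highest score → defect.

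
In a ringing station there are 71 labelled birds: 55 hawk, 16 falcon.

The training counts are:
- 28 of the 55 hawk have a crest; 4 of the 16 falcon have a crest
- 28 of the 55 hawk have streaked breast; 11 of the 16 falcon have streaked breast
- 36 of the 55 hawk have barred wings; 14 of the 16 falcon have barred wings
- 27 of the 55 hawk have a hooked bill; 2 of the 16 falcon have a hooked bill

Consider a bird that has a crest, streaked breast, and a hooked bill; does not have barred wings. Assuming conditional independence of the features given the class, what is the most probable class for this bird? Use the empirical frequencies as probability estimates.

hawk

hawk: (55/71) × (28/55) × (28/55) × (19/55) × (27/55) ≈ 0.0340476
falcon: (16/71) × (4/16) × (11/16) × (2/16) × (2/16) ≈ 0.000605194
Highest score → hawk.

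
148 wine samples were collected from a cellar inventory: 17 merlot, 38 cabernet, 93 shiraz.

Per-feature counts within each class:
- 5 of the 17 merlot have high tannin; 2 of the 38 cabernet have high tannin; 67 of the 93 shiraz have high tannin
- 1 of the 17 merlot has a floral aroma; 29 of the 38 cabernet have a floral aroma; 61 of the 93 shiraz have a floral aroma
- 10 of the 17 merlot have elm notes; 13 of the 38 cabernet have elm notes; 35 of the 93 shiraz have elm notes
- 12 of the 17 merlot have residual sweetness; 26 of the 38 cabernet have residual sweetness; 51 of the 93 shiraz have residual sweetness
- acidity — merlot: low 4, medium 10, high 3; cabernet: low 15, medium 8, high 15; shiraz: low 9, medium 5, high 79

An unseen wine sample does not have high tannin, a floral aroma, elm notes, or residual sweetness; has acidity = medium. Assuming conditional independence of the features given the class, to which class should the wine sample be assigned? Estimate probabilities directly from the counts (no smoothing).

merlot

merlot: (17/148) × (12/17) × (16/17) × (7/17) × (5/17) × (10/17) ≈ 0.00543641
cabernet: (38/148) × (36/38) × (9/38) × (25/38) × (12/38) × (8/38) ≈ 0.00251977
shiraz: (93/148) × (26/93) × (32/93) × (58/93) × (42/93) × (5/93) ≈ 0.000915329
Highest score → merlot.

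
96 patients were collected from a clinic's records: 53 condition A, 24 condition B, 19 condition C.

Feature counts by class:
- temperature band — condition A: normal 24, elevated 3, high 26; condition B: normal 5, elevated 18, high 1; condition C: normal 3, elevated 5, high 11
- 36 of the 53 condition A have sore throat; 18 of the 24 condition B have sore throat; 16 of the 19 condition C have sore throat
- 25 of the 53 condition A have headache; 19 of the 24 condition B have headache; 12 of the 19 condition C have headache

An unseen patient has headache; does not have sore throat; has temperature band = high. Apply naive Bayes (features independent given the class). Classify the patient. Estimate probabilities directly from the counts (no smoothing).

condition A

condition A: (53/96) × (26/53) × (17/53) × (25/53) ≈ 0.0409769
condition B: (24/96) × (1/24) × (6/24) × (19/24) ≈ 0.00206163
condition C: (19/96) × (11/19) × (3/19) × (12/19) ≈ 0.0114266
Highest score → condition A.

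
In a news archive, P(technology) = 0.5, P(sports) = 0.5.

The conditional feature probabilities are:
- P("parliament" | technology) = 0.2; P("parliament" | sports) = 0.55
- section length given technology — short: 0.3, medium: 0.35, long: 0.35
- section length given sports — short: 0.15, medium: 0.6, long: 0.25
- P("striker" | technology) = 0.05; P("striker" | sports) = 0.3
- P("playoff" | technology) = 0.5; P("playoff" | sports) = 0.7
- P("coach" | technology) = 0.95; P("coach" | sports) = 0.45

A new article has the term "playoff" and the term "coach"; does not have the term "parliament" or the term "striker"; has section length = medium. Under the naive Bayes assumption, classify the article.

technology

technology: 0.5 × (1−0.2) × 0.35 × (1−0.05) × 0.5 × 0.95 = 0.063175
sports: 0.5 × (1−0.55) × 0.6 × (1−0.3) × 0.7 × 0.45 = 0.0297675
Highest score → technology.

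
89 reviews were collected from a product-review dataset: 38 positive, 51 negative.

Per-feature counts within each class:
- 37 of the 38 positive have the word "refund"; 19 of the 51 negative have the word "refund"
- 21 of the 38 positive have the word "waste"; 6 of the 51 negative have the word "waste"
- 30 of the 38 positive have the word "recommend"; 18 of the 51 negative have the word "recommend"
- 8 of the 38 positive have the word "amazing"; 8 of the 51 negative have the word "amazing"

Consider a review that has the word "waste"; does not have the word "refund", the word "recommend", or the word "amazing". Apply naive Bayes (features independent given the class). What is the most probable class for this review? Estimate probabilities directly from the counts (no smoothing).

positive: (38/89) × (1/38) × (21/38) × (8/38) × (30/38) ≈ 0.00103202
negative: (51/89) × (32/51) × (6/51) × (33/51) × (43/51) ≈ 0.0230772
Highest score → negative.

negative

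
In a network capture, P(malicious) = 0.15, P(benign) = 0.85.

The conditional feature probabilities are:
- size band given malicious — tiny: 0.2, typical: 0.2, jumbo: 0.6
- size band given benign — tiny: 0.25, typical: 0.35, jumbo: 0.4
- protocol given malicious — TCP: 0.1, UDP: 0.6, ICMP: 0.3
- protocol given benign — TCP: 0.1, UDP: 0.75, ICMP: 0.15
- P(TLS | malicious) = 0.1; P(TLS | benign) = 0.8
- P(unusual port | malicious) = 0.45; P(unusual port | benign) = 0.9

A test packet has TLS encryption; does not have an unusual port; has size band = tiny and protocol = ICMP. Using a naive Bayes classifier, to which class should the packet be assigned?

benign

malicious: 0.15 × 0.2 × 0.3 × 0.1 × (1−0.45) = 0.000495
benign: 0.85 × 0.25 × 0.15 × 0.8 × (1−0.9) = 0.00255
Highest score → benign.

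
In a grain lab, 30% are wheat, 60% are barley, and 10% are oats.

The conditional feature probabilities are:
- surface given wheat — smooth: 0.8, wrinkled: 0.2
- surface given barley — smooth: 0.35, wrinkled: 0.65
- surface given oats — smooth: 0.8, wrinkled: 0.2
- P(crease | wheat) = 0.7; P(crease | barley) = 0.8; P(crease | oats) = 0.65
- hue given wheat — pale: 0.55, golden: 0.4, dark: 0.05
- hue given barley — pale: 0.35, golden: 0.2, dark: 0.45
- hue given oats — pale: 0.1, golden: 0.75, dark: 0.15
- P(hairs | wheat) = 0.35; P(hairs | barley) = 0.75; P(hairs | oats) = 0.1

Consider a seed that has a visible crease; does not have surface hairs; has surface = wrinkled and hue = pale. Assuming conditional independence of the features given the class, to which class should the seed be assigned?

wheat: 0.3 × 0.2 × 0.7 × 0.55 × (1−0.35) = 0.015015
barley: 0.6 × 0.65 × 0.8 × 0.35 × (1−0.75) = 0.0273
oats: 0.1 × 0.2 × 0.65 × 0.1 × (1−0.1) = 0.00117
Highest score → barley.

barley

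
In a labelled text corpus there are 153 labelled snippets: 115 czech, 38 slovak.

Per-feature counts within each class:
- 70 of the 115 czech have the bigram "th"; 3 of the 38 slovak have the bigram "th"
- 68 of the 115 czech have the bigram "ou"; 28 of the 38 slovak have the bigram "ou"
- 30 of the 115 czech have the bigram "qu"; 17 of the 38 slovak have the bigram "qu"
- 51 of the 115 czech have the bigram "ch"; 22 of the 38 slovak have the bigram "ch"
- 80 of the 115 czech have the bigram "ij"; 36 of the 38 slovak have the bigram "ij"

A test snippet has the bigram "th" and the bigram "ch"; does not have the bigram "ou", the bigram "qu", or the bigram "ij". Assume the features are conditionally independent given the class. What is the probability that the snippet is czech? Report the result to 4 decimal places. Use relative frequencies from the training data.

czech: (115/153) × (70/115) × (47/115) × (85/115) × (51/115) × (35/115) ≈ 0.0186539
slovak: (38/153) × (3/38) × (10/38) × (21/38) × (22/38) × (2/38) ≈ 0.0000868895
P(czech | x) = 0.0186539 / 0.0187407895 ≈ 0.9954

0.9954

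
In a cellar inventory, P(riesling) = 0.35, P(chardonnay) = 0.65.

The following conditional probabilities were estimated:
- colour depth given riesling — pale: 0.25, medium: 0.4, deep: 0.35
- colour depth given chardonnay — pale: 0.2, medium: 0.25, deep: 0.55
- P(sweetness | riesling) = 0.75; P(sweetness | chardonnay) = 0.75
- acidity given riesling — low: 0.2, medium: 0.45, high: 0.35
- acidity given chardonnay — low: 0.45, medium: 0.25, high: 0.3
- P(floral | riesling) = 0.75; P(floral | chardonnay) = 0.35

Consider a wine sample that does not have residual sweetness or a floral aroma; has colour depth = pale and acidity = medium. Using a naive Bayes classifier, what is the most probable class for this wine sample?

chardonnay

riesling: 0.35 × 0.25 × (1−0.75) × 0.45 × (1−0.75) = 0.0024609375
chardonnay: 0.65 × 0.2 × (1−0.75) × 0.25 × (1−0.35) = 0.00528125
Highest score → chardonnay.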